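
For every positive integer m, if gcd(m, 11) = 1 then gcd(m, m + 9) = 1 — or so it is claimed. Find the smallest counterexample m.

Check each positive integer m in order until gcd(m, 11) = 1 but gcd(m, m + 9) > 1.
m = 1: gcd(1, 10) = 1.
m = 2: gcd(2, 11) = 1.
m = 3: gcd(3, 12) = 3.

m = 3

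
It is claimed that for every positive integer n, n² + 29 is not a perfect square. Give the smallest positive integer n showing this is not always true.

n = 14

A counterexample is any positive integer n such that n² + 29 is a perfect square; we check each in order.
For n = 1, 2, 3, 4, …, 11, 12, 13 the conclusion holds.
n = 14: 14² + 29 = 225 = 15², a perfect square.
So n = 14 is the smallest counterexample.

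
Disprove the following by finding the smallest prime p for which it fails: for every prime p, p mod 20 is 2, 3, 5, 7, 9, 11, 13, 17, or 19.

p = 41

A counterexample is any prime p such that the claim fails; we check each in order.
The first 12 eligible values, up to p = 37, all satisfy the conclusion.
p = 41: 41 mod 20 = 1 — not in {2, 3, 5, 7, 9, 11, 13, 17, 19}.
Thus p = 41 disproves the claim, and no smaller p works.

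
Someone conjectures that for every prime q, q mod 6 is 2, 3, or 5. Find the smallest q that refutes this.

q = 7

Check each prime q in order until the claim fails.
q = 2: 2 mod 6 = 2.
q = 3: 3 mod 6 = 3.
q = 5: 5 mod 6 = 5.
q = 7: 7 mod 6 = 1 — not in {2, 3, 5}.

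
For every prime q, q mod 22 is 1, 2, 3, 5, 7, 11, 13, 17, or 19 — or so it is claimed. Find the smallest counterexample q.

q = 31

For q = 2, 3, 5, 7, 11, 13, 17, 19, 23, 29 the conclusion holds.
q = 31: 31 mod 22 = 9 — not in {1, 2, 3, 5, 7, 11, 13, 17, 19}.
Hence q = 31 is a counterexample.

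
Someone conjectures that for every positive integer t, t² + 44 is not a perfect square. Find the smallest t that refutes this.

Check each positive integer t in order until t² + 44 is a perfect square.
The first 9 eligible values, up to t = 9, all satisfy the conclusion.
t = 10: 10² + 44 = 144 = 12², a perfect square.

t = 10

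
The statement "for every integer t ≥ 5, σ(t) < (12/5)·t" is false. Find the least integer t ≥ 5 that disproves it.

The first 19 eligible values, up to t = 23, all satisfy the conclusion.
t = 24: σ(24) = 60; 60 ≥ 288/5.

t = 24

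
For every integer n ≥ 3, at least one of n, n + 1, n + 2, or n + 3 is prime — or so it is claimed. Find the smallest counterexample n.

n = 24

Check each integer n ≥ 3 in order until n, n + 1, n + 2, n + 3 are all composite.
The first 21 eligible values, up to n = 23, all satisfy the conclusion.
n = 24: 24 = 2 × 12; 25 = 5 × 5; 26 = 2 × 13; 27 = 3 × 9 — all composite.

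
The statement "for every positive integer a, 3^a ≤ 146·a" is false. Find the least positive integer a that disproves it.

a = 7

A counterexample is any positive integer a such that 3^a > 146·a; we check each in order.
For a = 1, 2, 3, 4, 5, 6 the conclusion holds.
a = 7: 3^a = 2187 and 146·a = 1022, so 2187 > 1022.
So a = 7 is the smallest counterexample.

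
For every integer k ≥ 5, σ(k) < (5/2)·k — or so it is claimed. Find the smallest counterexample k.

A counterexample is any integer k ≥ 5 such that the claim fails; we check each in order.
The first 19 eligible values, up to k = 23, all satisfy the conclusion.
k = 24: σ(24) = 60; 60 ≥ 60.
So k = 24 is the smallest counterexample.

k = 24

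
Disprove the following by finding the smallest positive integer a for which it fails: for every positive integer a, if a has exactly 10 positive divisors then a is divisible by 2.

The first 9 eligible values, up to a = 368, all satisfy the conclusion.
a = 405: τ(405) = 10; 405 mod 2 = 1.
Hence a = 405 is a counterexample.

a = 405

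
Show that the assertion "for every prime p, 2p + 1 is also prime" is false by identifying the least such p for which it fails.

p = 7

p = 2: 2p + 1 = 5, prime.
p = 3: 2p + 1 = 7, prime.
p = 5: 2p + 1 = 11, prime.
p = 7: 2p + 1 = 15 = 3 × 5, not prime.
So p = 7 is the smallest counterexample.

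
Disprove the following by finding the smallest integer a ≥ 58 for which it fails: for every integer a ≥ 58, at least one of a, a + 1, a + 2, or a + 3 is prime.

a = 62

We need the least integer a ≥ 58 for which a, a + 1, a + 2, a + 3 are all composite.
a = 58: 59 is prime.
a = 59: 59 is prime.
a = 60: 61 is prime.
a = 61: 61 is prime.
a = 62: 62 = 2 × 31; 63 = 3 × 21; 64 = 2 × 32; 65 = 5 × 13 — all composite.
So a = 62 is the smallest counterexample.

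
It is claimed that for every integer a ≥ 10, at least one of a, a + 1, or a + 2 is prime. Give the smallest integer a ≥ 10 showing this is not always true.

A counterexample is any integer a ≥ 10 such that a, a + 1, a + 2 are all composite; we check each in order.
For a = 10, 11, 12, 13 the conclusion holds.
a = 14: 14 = 2 × 7; 15 = 3 × 5; 16 = 2 × 8 — all composite.

a = 14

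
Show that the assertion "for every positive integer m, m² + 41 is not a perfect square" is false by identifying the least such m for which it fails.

Check each positive integer m in order until m² + 41 is a perfect square.
For m = 1, 2, 3, 4, …, 17, 18, 19 the conclusion holds.
m = 20: 20² + 41 = 441 = 21², a perfect square.

m = 20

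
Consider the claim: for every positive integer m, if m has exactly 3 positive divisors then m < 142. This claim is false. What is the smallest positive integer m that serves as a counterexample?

m = 169

We need the least positive integer m for which m has exactly 3 positive divisors but the claim fails.
For m = 4, 9, 25, 49, 121 the conclusion holds.
m = 169: τ(169) = 3; 169 ≥ 142.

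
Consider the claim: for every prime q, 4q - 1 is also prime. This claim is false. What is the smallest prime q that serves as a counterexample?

Check each prime q in order until 4q - 1 is not prime.
q = 2: 4q - 1 = 7, prime.
q = 3: 4q - 1 = 11, prime.
q = 5: 4q - 1 = 19, prime.
q = 7: 4q - 1 = 27 = 3 × 9, not prime.

q = 7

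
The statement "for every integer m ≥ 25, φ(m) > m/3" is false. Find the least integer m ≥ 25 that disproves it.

A counterexample is any integer m ≥ 25 such that the claim fails; we check each in order.
The first 5 eligible values, up to m = 29, all satisfy the conclusion.
m = 30: φ(30) = 8 and 30/3 = 10, so φ(30) ≤ 30/3.

m = 30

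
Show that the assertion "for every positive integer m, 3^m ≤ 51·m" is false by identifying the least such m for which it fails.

m = 6

We need the least positive integer m for which 3^m > 51·m.
For m = 1, 2, 3, 4, 5 the conclusion holds.
m = 6: 3^m = 729 and 51·m = 306, so 729 > 306.
Thus m = 6 disproves the claim, and no smaller m works.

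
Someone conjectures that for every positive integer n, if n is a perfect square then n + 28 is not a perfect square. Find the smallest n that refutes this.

n = 36

Check each positive integer n in order until n is a perfect square but n + 28 is a perfect square.
For n = 1, 4, 9, 16, 25 the conclusion holds.
n = 36: 36 = 6² and 36 + 28 = 64 = 8².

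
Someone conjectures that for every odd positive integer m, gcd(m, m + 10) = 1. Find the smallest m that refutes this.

For m = 1, 3 the conclusion holds.
m = 5: gcd(5, 15) = 5.
Hence m = 5 is a counterexample.

m = 5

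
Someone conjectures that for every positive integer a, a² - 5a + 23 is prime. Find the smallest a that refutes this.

a = 19

The first 18 eligible values, up to a = 18, all satisfy the conclusion.
a = 19: a² - 5a + 23 = 289 = 17 × 17, composite.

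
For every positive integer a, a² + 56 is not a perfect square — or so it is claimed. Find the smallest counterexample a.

We need the least positive integer a for which a² + 56 is a perfect square.
The first 4 eligible values, up to a = 4, all satisfy the conclusion.
a = 5: 5² + 56 = 81 = 9², a perfect square.
Thus a = 5 disproves the claim, and no smaller a works.

a = 5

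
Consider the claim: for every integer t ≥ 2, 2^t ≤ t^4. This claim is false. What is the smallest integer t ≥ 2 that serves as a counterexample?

A counterexample is any integer t ≥ 2 such that 2^t > t^4; we check each in order.
For t = 2, 3, 4, 5, …, 14, 15, 16 the conclusion holds.
t = 17: 2^t = 131072 and t^4 = 83521, so 131072 > 83521.

t = 17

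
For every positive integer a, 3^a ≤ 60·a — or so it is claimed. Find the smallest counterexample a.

a = 6

For a = 1, 2, 3, 4, 5 the conclusion holds.
a = 6: 3^a = 729 and 60·a = 360, so 729 > 360.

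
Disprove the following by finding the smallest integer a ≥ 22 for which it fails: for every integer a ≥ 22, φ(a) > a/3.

Check each integer a ≥ 22 in order until the claim fails.
a = 22: φ(22) = 10 and 22/3 = 22/3, so φ(22) > 22/3.
a = 23: φ(23) = 22 and 23/3 = 23/3, so φ(23) > 23/3.
a = 24: φ(24) = 8 and 24/3 = 8, so φ(24) ≤ 24/3.
So a = 24 is the smallest counterexample.

a = 24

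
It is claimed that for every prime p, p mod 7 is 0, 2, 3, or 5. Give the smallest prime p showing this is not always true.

p = 2: 2 mod 7 = 2.
p = 3: 3 mod 7 = 3.
p = 5: 5 mod 7 = 5.
p = 7: 7 mod 7 = 0.
p = 11: 11 mod 7 = 4 — not in {0, 2, 3, 5}.

p = 11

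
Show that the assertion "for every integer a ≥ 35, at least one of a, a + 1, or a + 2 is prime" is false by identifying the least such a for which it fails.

A counterexample is any integer a ≥ 35 such that a, a + 1, a + 2 are all composite; we check each in order.
a = 35: 37 is prime.
a = 36: 37 is prime.
a = 37: 37 is prime.
a = 38: 38 = 2 × 19; 39 = 3 × 13; 40 = 2 × 20 — all composite.
Hence a = 38 is a counterexample.

a = 38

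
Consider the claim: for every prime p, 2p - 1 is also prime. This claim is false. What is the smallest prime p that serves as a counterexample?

We need the least prime p for which 2p - 1 is not prime.
p = 2: 2p - 1 = 3, prime.
p = 3: 2p - 1 = 5, prime.
p = 5: 2p - 1 = 9 = 3 × 3, not prime.
Hence p = 5 is a counterexample.

p = 5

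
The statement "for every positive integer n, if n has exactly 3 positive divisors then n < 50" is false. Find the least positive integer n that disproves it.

n = 121

A counterexample is any positive integer n such that n has exactly 3 positive divisors but the claim fails; we check each in order.
n = 4: τ(4) = 3; 4 < 50.
n = 9: τ(9) = 3; 9 < 50.
n = 25: τ(25) = 3; 25 < 50.
n = 49: τ(49) = 3; 49 < 50.
n = 121: τ(121) = 3; 121 ≥ 50.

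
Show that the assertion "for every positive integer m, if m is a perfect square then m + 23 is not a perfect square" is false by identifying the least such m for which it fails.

m = 121

A counterexample is any positive integer m such that m is a perfect square but m + 23 is a perfect square; we check each in order.
For m = 1, 4, 9, 16, 25, 36, 49, 64, 81, 100 the conclusion holds.
m = 121: 121 = 11² and 121 + 23 = 144 = 12².
Hence m = 121 is a counterexample.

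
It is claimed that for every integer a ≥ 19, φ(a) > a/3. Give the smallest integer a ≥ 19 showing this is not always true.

a = 24

For a = 19, 20, 21, 22, 23 the conclusion holds.
a = 24: φ(24) = 8 and 24/3 = 8, so φ(24) ≤ 24/3.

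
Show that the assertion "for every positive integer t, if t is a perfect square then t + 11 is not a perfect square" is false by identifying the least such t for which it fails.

We need the least positive integer t for which t is a perfect square but t + 11 is a perfect square.
t = 1: 1 + 11 = 12, not a perfect square.
t = 4: 4 + 11 = 15, not a perfect square.
t = 9: 9 + 11 = 20, not a perfect square.
t = 16: 16 + 11 = 27, not a perfect square.
t = 25: 25 = 5² and 25 + 11 = 36 = 6².

t = 25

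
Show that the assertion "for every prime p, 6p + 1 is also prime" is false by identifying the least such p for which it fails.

p = 19

The first 7 eligible values, up to p = 17, all satisfy the conclusion.
p = 19: 6p + 1 = 115 = 5 × 23, not prime.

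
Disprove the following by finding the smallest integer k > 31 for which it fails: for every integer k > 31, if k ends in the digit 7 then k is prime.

k = 57

A counterexample is any integer k > 31 such that k ends in the digit 7 but k is not prime; we check each in order.
k = 37: 37 ends in 7 and is prime.
k = 47: 47 ends in 7 and is prime.
k = 57: 57 ends in 7; 57 = 3 × 19, composite.
Hence k = 57 is a counterexample.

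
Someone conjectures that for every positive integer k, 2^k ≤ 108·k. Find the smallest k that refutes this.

k = 11

For k = 1, 2, 3, 4, 5, 6, 7, 8, 9, 10 the conclusion holds.
k = 11: 2^k = 2048 and 108·k = 1188, so 2048 > 1188.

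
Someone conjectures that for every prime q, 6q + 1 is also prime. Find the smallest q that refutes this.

Check each prime q in order until 6q + 1 is not prime.
q = 2: 6q + 1 = 13, prime.
q = 3: 6q + 1 = 19, prime.
q = 5: 6q + 1 = 31, prime.
q = 7: 6q + 1 = 43, prime.
q = 11: 6q + 1 = 67, prime.
q = 13: 6q + 1 = 79, prime.
q = 17: 6q + 1 = 103, prime.
q = 19: 6q + 1 = 115 = 5 × 23, not prime.

q = 19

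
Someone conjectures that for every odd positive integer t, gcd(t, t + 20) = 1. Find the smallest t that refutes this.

t = 5

Check each odd positive integer t in order until gcd(t, t + 20) > 1.
For t = 1, 3 the conclusion holds.
t = 5: gcd(5, 25) = 5.
Hence t = 5 is a counterexample.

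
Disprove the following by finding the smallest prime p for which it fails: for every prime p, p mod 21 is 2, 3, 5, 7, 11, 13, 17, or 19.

p = 29

We need the least prime p for which the claim fails.
The first 9 eligible values, up to p = 23, all satisfy the conclusion.
p = 29: 29 mod 21 = 8 — not in {2, 3, 5, 7, 11, 13, 17, 19}.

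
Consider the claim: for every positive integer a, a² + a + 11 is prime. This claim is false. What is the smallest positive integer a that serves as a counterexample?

For a = 1, 2, 3, 4, 5, 6, 7, 8, 9 the conclusion holds.
a = 10: a² + a + 11 = 121 = 11 × 11, composite.
So a = 10 is the smallest counterexample.

a = 10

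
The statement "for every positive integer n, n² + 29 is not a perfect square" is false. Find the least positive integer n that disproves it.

n = 14

We need the least positive integer n for which n² + 29 is a perfect square.
For n = 1, 2, 3, 4, …, 11, 12, 13 the conclusion holds.
n = 14: 14² + 29 = 225 = 15², a perfect square.
Thus n = 14 disproves the claim, and no smaller n works.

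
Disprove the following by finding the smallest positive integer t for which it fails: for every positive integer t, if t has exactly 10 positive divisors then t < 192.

t = 208

Check each positive integer t in order until t has exactly 10 positive divisors but the claim fails.
For t = 48, 80, 112, 162, 176 the conclusion holds.
t = 208: τ(208) = 10; 208 ≥ 192.
Hence t = 208 is a counterexample.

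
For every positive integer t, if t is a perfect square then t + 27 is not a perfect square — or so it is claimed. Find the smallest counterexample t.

A counterexample is any positive integer t such that t is a perfect square but t + 27 is a perfect square; we check each in order.
t = 1: 1 + 27 = 28, not a perfect square.
t = 4: 4 + 27 = 31, not a perfect square.
t = 9: 9 = 3² and 9 + 27 = 36 = 6².

t = 9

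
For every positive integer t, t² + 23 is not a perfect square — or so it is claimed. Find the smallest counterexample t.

t = 11

Check each positive integer t in order until t² + 23 is a perfect square.
For t = 1, 2, 3, 4, 5, 6, 7, 8, 9, 10 the conclusion holds.
t = 11: 11² + 23 = 144 = 12², a perfect square.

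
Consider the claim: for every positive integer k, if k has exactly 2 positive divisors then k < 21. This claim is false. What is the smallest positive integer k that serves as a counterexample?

A counterexample is any positive integer k such that k has exactly 2 positive divisors but the claim fails; we check each in order.
The first 8 eligible values, up to k = 19, all satisfy the conclusion.
k = 23: τ(23) = 2; 23 ≥ 21.
Thus k = 23 disproves the claim, and no smaller k works.

k = 23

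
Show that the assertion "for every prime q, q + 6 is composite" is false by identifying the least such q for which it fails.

q = 5

A counterexample is any prime q such that q + 6 is prime; we check each in order.
For q = 2, 3 the conclusion holds.
q = 5: q + 6 = 11, prime — not composite.
So q = 5 is the smallest counterexample.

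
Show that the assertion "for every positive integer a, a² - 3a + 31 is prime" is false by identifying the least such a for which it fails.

We need the least positive integer a for which a² - 3a + 31 is not prime.
For a = 1, 2, 3 the conclusion holds.
a = 4: a² - 3a + 31 = 35 = 5 × 7, composite.
Hence a = 4 is a counterexample.

a = 4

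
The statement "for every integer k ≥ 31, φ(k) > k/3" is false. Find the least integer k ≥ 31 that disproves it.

k = 36

Check each integer k ≥ 31 in order until the claim fails.
For k = 31, 32, 33, 34, 35 the conclusion holds.
k = 36: φ(36) = 12 and 36/3 = 12, so φ(36) ≤ 36/3.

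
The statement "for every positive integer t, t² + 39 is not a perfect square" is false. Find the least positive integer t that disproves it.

Check each positive integer t in order until t² + 39 is a perfect square.
The first 4 eligible values, up to t = 4, all satisfy the conclusion.
t = 5: 5² + 39 = 64 = 8², a perfect square.

t = 5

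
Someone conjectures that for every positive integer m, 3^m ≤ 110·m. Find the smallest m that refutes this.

m = 6

We need the least positive integer m for which 3^m > 110·m.
m = 1: 3^m = 3 and 110·m = 110, so 3 ≤ 110.
m = 2: 3^m = 9 and 110·m = 220, so 9 ≤ 220.
m = 3: 3^m = 27 and 110·m = 330, so 27 ≤ 330.
m = 4: 3^m = 81 and 110·m = 440, so 81 ≤ 440.
m = 5: 3^m = 243 and 110·m = 550, so 243 ≤ 550.
m = 6: 3^m = 729 and 110·m = 660, so 729 > 660.
So m = 6 is the smallest counterexample.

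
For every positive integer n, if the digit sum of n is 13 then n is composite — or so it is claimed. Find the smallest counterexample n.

Check each positive integer n in order until the digit sum of n is 13 but n is prime.
n = 49: digit sum 13; 49 is composite.
n = 58: digit sum 13; 58 is composite.
n = 67: digit sum 13; 67 is prime, not composite.

n = 67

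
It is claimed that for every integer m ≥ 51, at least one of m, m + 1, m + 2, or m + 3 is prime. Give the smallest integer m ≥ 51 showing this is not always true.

m = 54

For m = 51, 52, 53 the conclusion holds.
m = 54: 54 = 2 × 27; 55 = 5 × 11; 56 = 2 × 28; 57 = 3 × 19 — all composite.
Hence m = 54 is a counterexample.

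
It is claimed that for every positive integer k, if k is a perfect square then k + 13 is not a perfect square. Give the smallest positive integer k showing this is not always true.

For k = 1, 4, 9, 16, 25 the conclusion holds.
k = 36: 36 = 6² and 36 + 13 = 49 = 7².
So k = 36 is the smallest counterexample.

k = 36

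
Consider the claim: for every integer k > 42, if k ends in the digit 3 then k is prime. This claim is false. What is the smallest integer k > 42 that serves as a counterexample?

Check each integer k > 42 in order until k ends in the digit 3 but k is not prime.
k = 43: 43 ends in 3 and is prime.
k = 53: 53 ends in 3 and is prime.
k = 63: 63 ends in 3; 63 = 3 × 21, composite.

k = 63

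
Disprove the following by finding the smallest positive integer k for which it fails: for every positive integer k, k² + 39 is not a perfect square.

We need the least positive integer k for which k² + 39 is a perfect square.
k = 1: 1² + 39 = 40, not a perfect square.
k = 2: 2² + 39 = 43, not a perfect square.
k = 3: 3² + 39 = 48, not a perfect square.
k = 4: 4² + 39 = 55, not a perfect square.
k = 5: 5² + 39 = 64 = 8², a perfect square.

k = 5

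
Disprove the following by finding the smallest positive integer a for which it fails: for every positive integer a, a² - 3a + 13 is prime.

We need the least positive integer a for which a² - 3a + 13 is not prime.
For a = 1, 2, 3, 4, …, 9, 10, 11 the conclusion holds.
a = 12: a² - 3a + 13 = 121 = 11 × 11, composite.
So a = 12 is the smallest counterexample.

a = 12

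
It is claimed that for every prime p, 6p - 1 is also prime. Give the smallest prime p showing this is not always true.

The first 4 eligible values, up to p = 7, all satisfy the conclusion.
p = 11: 6p - 1 = 65 = 5 × 13, not prime.
Thus p = 11 disproves the claim, and no smaller p works.

p = 11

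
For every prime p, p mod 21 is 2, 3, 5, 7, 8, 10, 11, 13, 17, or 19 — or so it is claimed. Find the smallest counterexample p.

p = 37

For p = 2, 3, 5, 7, …, 23, 29, 31 the conclusion holds.
p = 37: 37 mod 21 = 16 — not in {2, 3, 5, 7, 8, 10, 11, 13, 17, 19}.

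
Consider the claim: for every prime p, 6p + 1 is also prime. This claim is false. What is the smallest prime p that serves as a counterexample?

p = 19

We need the least prime p for which 6p + 1 is not prime.
For p = 2, 3, 5, 7, 11, 13, 17 the conclusion holds.
p = 19: 6p + 1 = 115 = 5 × 23, not prime.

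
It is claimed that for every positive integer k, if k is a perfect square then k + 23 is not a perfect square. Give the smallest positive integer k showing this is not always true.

k = 121

Check each positive integer k in order until k is a perfect square but k + 23 is a perfect square.
The first 10 eligible values, up to k = 100, all satisfy the conclusion.
k = 121: 121 = 11² and 121 + 23 = 144 = 12².
So k = 121 is the smallest counterexample.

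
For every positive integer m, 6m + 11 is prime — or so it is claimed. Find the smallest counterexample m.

m = 4

We need the least positive integer m for which 6m + 11 is not prime.
m = 1: 6m + 11 = 17, prime.
m = 2: 6m + 11 = 23, prime.
m = 3: 6m + 11 = 29, prime.
m = 4: 6m + 11 = 35 = 5 × 7, composite.
So m = 4 is the smallest counterexample.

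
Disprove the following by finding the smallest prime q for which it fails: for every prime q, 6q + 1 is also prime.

A counterexample is any prime q such that 6q + 1 is not prime; we check each in order.
For q = 2, 3, 5, 7, 11, 13, 17 the conclusion holds.
q = 19: 6q + 1 = 115 = 5 × 23, not prime.
Hence q = 19 is a counterexample.

q = 19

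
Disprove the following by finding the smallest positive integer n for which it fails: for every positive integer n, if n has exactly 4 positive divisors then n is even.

We need the least positive integer n for which n has exactly 4 positive divisors but n is odd.
n = 6: divisors of 6: 1, 2, 3, 6; 6 is even.
n = 8: divisors of 8: 1, 2, 4, 8; 8 is even.
n = 10: divisors of 10: 1, 2, 5, 10; 10 is even.
n = 14: divisors of 14: 1, 2, 7, 14; 14 is even.
n = 15: divisors of 15: 1, 3, 5, 15; 15 is odd.

n = 15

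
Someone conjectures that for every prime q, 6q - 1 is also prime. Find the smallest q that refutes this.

Check each prime q in order until 6q - 1 is not prime.
The first 4 eligible values, up to q = 7, all satisfy the conclusion.
q = 11: 6q - 1 = 65 = 5 × 13, not prime.

q = 11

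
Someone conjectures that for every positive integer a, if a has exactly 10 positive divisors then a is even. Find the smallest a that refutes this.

a = 405

A counterexample is any positive integer a such that a has exactly 10 positive divisors but a is odd; we check each in order.
For a = 48, 80, 112, 162, 176, 208, 272, 304, 368 the conclusion holds.
a = 405: divisors of 405: 10 divisors; 405 is odd.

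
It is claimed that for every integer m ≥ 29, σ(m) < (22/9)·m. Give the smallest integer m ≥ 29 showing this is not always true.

We need the least integer m ≥ 29 for which the claim fails.
For m = 29, 30, 31, 32, 33, 34, 35 the conclusion holds.
m = 36: σ(36) = 91; 91 ≥ 88.

m = 36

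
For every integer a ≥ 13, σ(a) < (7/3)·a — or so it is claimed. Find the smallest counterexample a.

a = 24

A counterexample is any integer a ≥ 13 such that the claim fails; we check each in order.
For a = 13, 14, 15, 16, …, 21, 22, 23 the conclusion holds.
a = 24: σ(24) = 60; 60 ≥ 56.
Hence a = 24 is a counterexample.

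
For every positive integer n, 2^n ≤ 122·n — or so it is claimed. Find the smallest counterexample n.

n = 11

A counterexample is any positive integer n such that 2^n > 122·n; we check each in order.
For n = 1, 2, 3, 4, 5, 6, 7, 8, 9, 10 the conclusion holds.
n = 11: 2^n = 2048 and 122·n = 1342, so 2048 > 1342.
So n = 11 is the smallest counterexample.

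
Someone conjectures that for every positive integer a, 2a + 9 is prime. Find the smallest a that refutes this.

a = 3

We need the least positive integer a for which 2a + 9 is not prime.
For a = 1, 2 the conclusion holds.
a = 3: 2a + 9 = 15 = 3 × 5, composite.
Hence a = 3 is a counterexample.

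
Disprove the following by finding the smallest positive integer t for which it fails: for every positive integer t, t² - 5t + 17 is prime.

t = 13

Check each positive integer t in order until t² - 5t + 17 is not prime.
For t = 1, 2, 3, 4, …, 10, 11, 12 the conclusion holds.
t = 13: t² - 5t + 17 = 121 = 11 × 11, composite.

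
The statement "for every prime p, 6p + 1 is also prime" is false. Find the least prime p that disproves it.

p = 19

Check each prime p in order until 6p + 1 is not prime.
For p = 2, 3, 5, 7, 11, 13, 17 the conclusion holds.
p = 19: 6p + 1 = 115 = 5 × 23, not prime.
So p = 19 is the smallest counterexample.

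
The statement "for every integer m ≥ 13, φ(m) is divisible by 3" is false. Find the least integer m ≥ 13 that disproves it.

m = 15

We need the least integer m ≥ 13 for which φ(m) is not divisible by 3.
For m = 13, 14 the conclusion holds.
m = 15: φ(15) = 8; 8 mod 3 = 2.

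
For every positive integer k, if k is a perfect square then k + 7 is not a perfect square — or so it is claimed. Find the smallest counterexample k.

Check each positive integer k in order until k is a perfect square but k + 7 is a perfect square.
For k = 1, 4 the conclusion holds.
k = 9: 9 = 3² and 9 + 7 = 16 = 4².

k = 9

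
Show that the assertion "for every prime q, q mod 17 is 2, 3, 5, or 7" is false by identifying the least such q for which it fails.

q = 11

Check each prime q in order until the claim fails.
For q = 2, 3, 5, 7 the conclusion holds.
q = 11: 11 mod 17 = 11 — not in {2, 3, 5, 7}.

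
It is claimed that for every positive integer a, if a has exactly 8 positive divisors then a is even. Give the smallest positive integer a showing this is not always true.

a = 105

A counterexample is any positive integer a such that a has exactly 8 positive divisors but a is odd; we check each in order.
For a = 24, 30, 40, 42, …, 88, 102, 104 the conclusion holds.
a = 105: divisors of 105: 1, 3, 5, 7, 15, 21, 35, 105; 105 is odd.
So a = 105 is the smallest counterexample.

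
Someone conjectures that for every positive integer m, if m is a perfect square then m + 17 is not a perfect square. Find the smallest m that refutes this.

m = 64

For m = 1, 4, 9, 16, 25, 36, 49 the conclusion holds.
m = 64: 64 = 8² and 64 + 17 = 81 = 9².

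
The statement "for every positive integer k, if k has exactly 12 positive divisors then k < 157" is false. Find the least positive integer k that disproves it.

For k = 60, 72, 84, 90, …, 140, 150, 156 the conclusion holds.
k = 160: τ(160) = 12; 160 ≥ 157.

k = 160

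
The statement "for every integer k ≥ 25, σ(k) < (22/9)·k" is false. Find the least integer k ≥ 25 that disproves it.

k = 36

A counterexample is any integer k ≥ 25 such that the claim fails; we check each in order.
For k = 25, 26, 27, 28, …, 33, 34, 35 the conclusion holds.
k = 36: σ(36) = 91; 91 ≥ 88.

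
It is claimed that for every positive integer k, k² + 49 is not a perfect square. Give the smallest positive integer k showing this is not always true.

For k = 1, 2, 3, 4, …, 21, 22, 23 the conclusion holds.
k = 24: 24² + 49 = 625 = 25², a perfect square.
Hence k = 24 is a counterexample.

k = 24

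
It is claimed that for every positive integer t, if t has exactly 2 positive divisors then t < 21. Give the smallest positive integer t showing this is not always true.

t = 23

We need the least positive integer t for which t has exactly 2 positive divisors but the claim fails.
For t = 2, 3, 5, 7, 11, 13, 17, 19 the conclusion holds.
t = 23: τ(23) = 2; 23 ≥ 21.
Thus t = 23 disproves the claim, and no smaller t works.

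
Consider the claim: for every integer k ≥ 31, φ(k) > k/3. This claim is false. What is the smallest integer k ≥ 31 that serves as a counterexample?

k = 36

Check each integer k ≥ 31 in order until the claim fails.
The first 5 eligible values, up to k = 35, all satisfy the conclusion.
k = 36: φ(36) = 12 and 36/3 = 12, so φ(36) ≤ 36/3.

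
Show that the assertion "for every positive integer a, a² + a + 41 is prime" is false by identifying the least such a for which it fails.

For a = 1, 2, 3, 4, …, 37, 38, 39 the conclusion holds.
a = 40: a² + a + 41 = 1681 = 41 × 41, composite.
Thus a = 40 disproves the claim, and no smaller a works.

a = 40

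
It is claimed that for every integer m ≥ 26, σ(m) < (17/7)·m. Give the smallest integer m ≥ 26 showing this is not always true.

Check each integer m ≥ 26 in order until the claim fails.
For m = 26, 27, 28, 29, 30, 31, 32, 33, 34, 35 the conclusion holds.
m = 36: σ(36) = 91; 91 ≥ 612/7.

m = 36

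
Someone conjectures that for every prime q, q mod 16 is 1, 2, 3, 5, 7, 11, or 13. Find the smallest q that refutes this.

A counterexample is any prime q such that the claim fails; we check each in order.
For q = 2, 3, 5, 7, 11, 13, 17, 19, 23, 29 the conclusion holds.
q = 31: 31 mod 16 = 15 — not in {1, 2, 3, 5, 7, 11, 13}.
So q = 31 is the smallest counterexample.

q = 31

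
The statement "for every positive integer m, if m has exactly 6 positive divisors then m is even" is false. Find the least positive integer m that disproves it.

m = 45

A counterexample is any positive integer m such that m has exactly 6 positive divisors but m is odd; we check each in order.
For m = 12, 18, 20, 28, 32, 44 the conclusion holds.
m = 45: divisors of 45: 1, 3, 5, 9, 15, 45; 45 is odd.
Hence m = 45 is a counterexample.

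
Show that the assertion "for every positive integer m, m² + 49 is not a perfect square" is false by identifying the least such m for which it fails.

m = 24

Check each positive integer m in order until m² + 49 is a perfect square.
For m = 1, 2, 3, 4, …, 21, 22, 23 the conclusion holds.
m = 24: 24² + 49 = 625 = 25², a perfect square.
So m = 24 is the smallest counterexample.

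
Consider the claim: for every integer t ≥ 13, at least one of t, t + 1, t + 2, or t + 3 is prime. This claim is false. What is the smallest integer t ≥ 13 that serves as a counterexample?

The first 11 eligible values, up to t = 23, all satisfy the conclusion.
t = 24: 24 = 2 × 12; 25 = 5 × 5; 26 = 2 × 13; 27 = 3 × 9 — all composite.
So t = 24 is the smallest counterexample.

t = 24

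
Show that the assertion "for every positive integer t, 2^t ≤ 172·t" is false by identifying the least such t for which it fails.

t = 11

We need the least positive integer t for which 2^t > 172·t.
The first 10 eligible values, up to t = 10, all satisfy the conclusion.
t = 11: 2^t = 2048 and 172·t = 1892, so 2048 > 1892.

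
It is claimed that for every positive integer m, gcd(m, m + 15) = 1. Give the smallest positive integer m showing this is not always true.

For m = 1, 2 the conclusion holds.
m = 3: gcd(3, 18) = 3.
So m = 3 is the smallest counterexample.

m = 3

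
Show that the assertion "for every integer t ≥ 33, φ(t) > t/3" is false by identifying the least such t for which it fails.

t = 36

We need the least integer t ≥ 33 for which the claim fails.
For t = 33, 34, 35 the conclusion holds.
t = 36: φ(36) = 12 and 36/3 = 12, so φ(36) ≤ 36/3.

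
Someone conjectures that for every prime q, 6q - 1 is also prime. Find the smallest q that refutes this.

q = 11

We need the least prime q for which 6q - 1 is not prime.
The first 4 eligible values, up to q = 7, all satisfy the conclusion.
q = 11: 6q - 1 = 65 = 5 × 13, not prime.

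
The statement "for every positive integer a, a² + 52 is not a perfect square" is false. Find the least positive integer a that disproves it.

Check each positive integer a in order until a² + 52 is a perfect square.
For a = 1, 2, 3, 4, …, 9, 10, 11 the conclusion holds.
a = 12: 12² + 52 = 196 = 14², a perfect square.
Thus a = 12 disproves the claim, and no smaller a works.

a = 12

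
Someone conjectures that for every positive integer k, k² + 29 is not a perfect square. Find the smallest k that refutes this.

For k = 1, 2, 3, 4, …, 11, 12, 13 the conclusion holds.
k = 14: 14² + 29 = 225 = 15², a perfect square.
Hence k = 14 is a counterexample.

k = 14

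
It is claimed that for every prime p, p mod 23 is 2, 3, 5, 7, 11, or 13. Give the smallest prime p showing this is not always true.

The first 6 eligible values, up to p = 13, all satisfy the conclusion.
p = 17: 17 mod 23 = 17 — not in {2, 3, 5, 7, 11, 13}.

p = 17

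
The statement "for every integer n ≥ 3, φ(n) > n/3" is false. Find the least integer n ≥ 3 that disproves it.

n = 6

For n = 3, 4, 5 the conclusion holds.
n = 6: φ(6) = 2 and 6/3 = 2, so φ(6) ≤ 6/3.
So n = 6 is the smallest counterexample.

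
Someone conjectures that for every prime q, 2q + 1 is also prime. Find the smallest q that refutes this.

q = 7

A counterexample is any prime q such that 2q + 1 is not prime; we check each in order.
q = 2: 2q + 1 = 5, prime.
q = 3: 2q + 1 = 7, prime.
q = 5: 2q + 1 = 11, prime.
q = 7: 2q + 1 = 15 = 3 × 5, not prime.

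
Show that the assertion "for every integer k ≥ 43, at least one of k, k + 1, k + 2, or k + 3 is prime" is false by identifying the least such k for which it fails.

For k = 43, 44, 45, 46, 47 the conclusion holds.
k = 48: 48 = 2 × 24; 49 = 7 × 7; 50 = 2 × 25; 51 = 3 × 17 — all composite.
Hence k = 48 is a counterexample.

k = 48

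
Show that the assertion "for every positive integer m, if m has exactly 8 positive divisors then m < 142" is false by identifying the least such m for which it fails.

A counterexample is any positive integer m such that m has exactly 8 positive divisors but the claim fails; we check each in order.
For m = 24, 30, 40, 42, …, 135, 136, 138 the conclusion holds.
m = 152: τ(152) = 8; 152 ≥ 142.

m = 152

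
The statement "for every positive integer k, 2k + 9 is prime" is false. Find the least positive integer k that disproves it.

k = 3

We need the least positive integer k for which 2k + 9 is not prime.
k = 1: 2k + 9 = 11, prime.
k = 2: 2k + 9 = 13, prime.
k = 3: 2k + 9 = 15 = 3 × 5, composite.
Thus k = 3 disproves the claim, and no smaller k works.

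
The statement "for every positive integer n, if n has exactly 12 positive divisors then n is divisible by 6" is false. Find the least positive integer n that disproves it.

n = 140

Check each positive integer n in order until n has exactly 12 positive divisors but n is not divisible by 6.
The first 8 eligible values, up to n = 132, all satisfy the conclusion.
n = 140: τ(140) = 12; 140 mod 6 = 2.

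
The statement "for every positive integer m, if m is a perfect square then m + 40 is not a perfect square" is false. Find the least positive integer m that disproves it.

We need the least positive integer m for which m is a perfect square but m + 40 is a perfect square.
For m = 1, 4 the conclusion holds.
m = 9: 9 = 3² and 9 + 40 = 49 = 7².
Hence m = 9 is a counterexample.

m = 9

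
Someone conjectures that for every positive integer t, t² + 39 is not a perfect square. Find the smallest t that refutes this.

For t = 1, 2, 3, 4 the conclusion holds.
t = 5: 5² + 39 = 64 = 8², a perfect square.

t = 5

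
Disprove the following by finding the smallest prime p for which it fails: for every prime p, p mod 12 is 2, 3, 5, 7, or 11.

We need the least prime p for which the claim fails.
The first 5 eligible values, up to p = 11, all satisfy the conclusion.
p = 13: 13 mod 12 = 1 — not in {2, 3, 5, 7, 11}.

p = 13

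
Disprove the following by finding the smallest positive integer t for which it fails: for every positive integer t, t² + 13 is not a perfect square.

t = 6

For t = 1, 2, 3, 4, 5 the conclusion holds.
t = 6: 6² + 13 = 49 = 7², a perfect square.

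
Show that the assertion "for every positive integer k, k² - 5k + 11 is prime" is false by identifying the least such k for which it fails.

We need the least positive integer k for which k² - 5k + 11 is not prime.
k = 1: k² - 5k + 11 = 7, prime.
k = 2: k² - 5k + 11 = 5, prime.
k = 3: k² - 5k + 11 = 5, prime.
k = 4: k² - 5k + 11 = 7, prime.
k = 5: k² - 5k + 11 = 11, prime.
k = 6: k² - 5k + 11 = 17, prime.
k = 7: k² - 5k + 11 = 25 = 5 × 5, composite.

k = 7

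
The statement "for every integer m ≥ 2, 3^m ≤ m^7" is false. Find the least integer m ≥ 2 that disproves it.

m = 19

We need the least integer m ≥ 2 for which 3^m > m^7.
For m = 2, 3, 4, 5, …, 16, 17, 18 the conclusion holds.
m = 19: 3^m = 1162261467 and m^7 = 893871739, so 1162261467 > 893871739.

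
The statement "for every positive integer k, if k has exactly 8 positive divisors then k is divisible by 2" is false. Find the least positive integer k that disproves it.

k = 105

A counterexample is any positive integer k such that k has exactly 8 positive divisors but k is not divisible by 2; we check each in order.
The first 12 eligible values, up to k = 104, all satisfy the conclusion.
k = 105: τ(105) = 8; 105 mod 2 = 1.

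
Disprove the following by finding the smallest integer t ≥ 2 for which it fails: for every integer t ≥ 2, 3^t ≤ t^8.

We need the least integer t ≥ 2 for which 3^t > t^8.
For t = 2, 3, 4, 5, …, 20, 21, 22 the conclusion holds.
t = 23: 3^t = 94143178827 and t^8 = 78310985281, so 94143178827 > 78310985281.
Thus t = 23 disproves the claim, and no smaller t works.

t = 23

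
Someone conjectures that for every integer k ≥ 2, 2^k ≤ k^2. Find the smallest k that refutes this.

k = 2: 2^k = 4 and k^2 = 4, so 4 ≤ 4.
k = 3: 2^k = 8 and k^2 = 9, so 8 ≤ 9.
k = 4: 2^k = 16 and k^2 = 16, so 16 ≤ 16.
k = 5: 2^k = 32 and k^2 = 25, so 32 > 25.

k = 5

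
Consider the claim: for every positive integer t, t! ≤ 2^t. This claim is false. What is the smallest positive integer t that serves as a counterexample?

t = 4

t = 1: t! = 1 and 2^t = 2, so 1 ≤ 2.
t = 2: t! = 2 and 2^t = 4, so 2 ≤ 4.
t = 3: t! = 6 and 2^t = 8, so 6 ≤ 8.
t = 4: t! = 24 and 2^t = 16, so 24 > 16.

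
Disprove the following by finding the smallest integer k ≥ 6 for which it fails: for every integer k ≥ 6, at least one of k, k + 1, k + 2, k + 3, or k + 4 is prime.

k = 24

We need the least integer k ≥ 6 for which k, k + 1, k + 2, k + 3, k + 4 are all composite.
For k = 6, 7, 8, 9, …, 21, 22, 23 the conclusion holds.
k = 24: 24 = 2 × 12; 25 = 5 × 5; 26 = 2 × 13; 27 = 3 × 9; 28 = 2 × 14 — all composite.
So k = 24 is the smallest counterexample.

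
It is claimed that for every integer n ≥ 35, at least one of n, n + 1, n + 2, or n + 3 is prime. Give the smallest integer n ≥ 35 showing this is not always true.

n = 48

For n = 35, 36, 37, 38, …, 45, 46, 47 the conclusion holds.
n = 48: 48 = 2 × 24; 49 = 7 × 7; 50 = 2 × 25; 51 = 3 × 17 — all composite.
So n = 48 is the smallest counterexample.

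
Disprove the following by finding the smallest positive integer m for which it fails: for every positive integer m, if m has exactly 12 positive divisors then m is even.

We need the least positive integer m for which m has exactly 12 positive divisors but m is odd.
The first 24 eligible values, up to m = 308, all satisfy the conclusion.
m = 315: divisors of 315: 12 divisors; 315 is odd.
Hence m = 315 is a counterexample.

m = 315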